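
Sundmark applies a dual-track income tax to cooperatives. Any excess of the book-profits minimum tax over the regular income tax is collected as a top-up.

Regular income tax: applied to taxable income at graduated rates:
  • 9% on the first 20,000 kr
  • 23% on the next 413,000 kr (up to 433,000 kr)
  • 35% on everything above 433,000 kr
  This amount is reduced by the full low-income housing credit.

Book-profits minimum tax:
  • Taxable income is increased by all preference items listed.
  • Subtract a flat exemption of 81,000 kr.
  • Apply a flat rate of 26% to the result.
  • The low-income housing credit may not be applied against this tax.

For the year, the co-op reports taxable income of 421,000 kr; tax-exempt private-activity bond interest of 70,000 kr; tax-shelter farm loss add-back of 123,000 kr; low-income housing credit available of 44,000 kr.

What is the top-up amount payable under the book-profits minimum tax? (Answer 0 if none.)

88,550 kr

Book-profits minimum tax:
  Adjusted income: 421,000 kr + 70,000 kr + 123,000 kr = 614,000 kr
  Less exemption 81,000 kr → base 533,000 kr
  533,000 kr × 26% = 138,580 kr

Regular income tax:
  20,000 kr × 9% = 1,800 kr
  401,000 kr × 23% = 92,230 kr
  → 94,030 kr
  Less low-income housing credit 44,000 kr → 50,030 kr

Excess of book-profits minimum tax over regular income tax: 138,580 kr − 50,030 kr = 88,550 kr.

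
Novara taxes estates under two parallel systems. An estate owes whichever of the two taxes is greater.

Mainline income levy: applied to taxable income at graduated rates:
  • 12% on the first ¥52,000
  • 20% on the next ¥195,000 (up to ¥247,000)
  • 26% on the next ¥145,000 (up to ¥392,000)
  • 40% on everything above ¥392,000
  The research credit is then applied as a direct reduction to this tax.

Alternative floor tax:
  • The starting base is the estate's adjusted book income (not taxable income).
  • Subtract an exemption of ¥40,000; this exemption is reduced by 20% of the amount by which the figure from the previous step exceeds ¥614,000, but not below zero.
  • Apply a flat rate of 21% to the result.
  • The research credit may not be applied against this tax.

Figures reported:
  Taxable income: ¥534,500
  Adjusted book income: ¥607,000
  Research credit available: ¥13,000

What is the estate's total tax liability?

Mainline income levy:
  ¥52,000 × 12% = ¥6,240
  ¥195,000 × 20% = ¥39,000
  ¥145,000 × 26% = ¥37,700
  ¥142,500 × 40% = ¥57,000
  → ¥139,940
  Less research credit ¥13,000 → ¥126,940

Alternative floor tax:
  Base (adjusted book income): ¥607,000
  Exemption: ¥607,000 ≤ ¥614,000, so full ¥40,000 applies
  Base: ¥607,000 − ¥40,000 = ¥567,000
  ¥567,000 × 21% = ¥119,070

¥126,940 > ¥119,070, so the mainline income levy governs.

¥126,940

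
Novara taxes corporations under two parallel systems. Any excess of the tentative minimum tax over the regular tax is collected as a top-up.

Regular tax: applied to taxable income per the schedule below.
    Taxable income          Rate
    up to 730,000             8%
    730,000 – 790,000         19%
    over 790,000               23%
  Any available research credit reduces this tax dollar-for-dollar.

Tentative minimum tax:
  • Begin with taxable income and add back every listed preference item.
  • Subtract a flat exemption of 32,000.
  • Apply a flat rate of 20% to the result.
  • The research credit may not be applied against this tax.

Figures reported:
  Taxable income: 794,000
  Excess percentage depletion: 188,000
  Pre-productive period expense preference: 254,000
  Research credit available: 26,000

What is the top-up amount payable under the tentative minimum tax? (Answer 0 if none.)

Tentative minimum tax:
  Adjusted income: 794,000 + 188,000 + 254,000 = 1,236,000
  Less exemption 32,000 → base 1,204,000
  1,204,000 × 20% = 240,800

Regular tax:
  730,000 × 8% = 58,400
  60,000 × 19% = 11,400
  4,000 × 23% = 920
  → 70,720
  Less research credit 26,000 → 44,720

Excess of tentative minimum tax over regular tax: 240,800 − 44,720 = 196,080.

196,080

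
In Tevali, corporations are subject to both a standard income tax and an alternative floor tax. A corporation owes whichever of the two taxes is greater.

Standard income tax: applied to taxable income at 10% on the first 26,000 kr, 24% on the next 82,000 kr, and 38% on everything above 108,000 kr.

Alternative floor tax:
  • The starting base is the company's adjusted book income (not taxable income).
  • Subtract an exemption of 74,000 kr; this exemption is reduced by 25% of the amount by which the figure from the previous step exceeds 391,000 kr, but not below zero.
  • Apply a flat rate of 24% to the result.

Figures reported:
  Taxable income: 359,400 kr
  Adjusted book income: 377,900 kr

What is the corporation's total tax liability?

Alternative floor tax:
  Base (adjusted book income): 377,900 kr
  Exemption: 377,900 kr ≤ 391,000 kr, so full 74,000 kr applies
  Base: 377,900 kr − 74,000 kr = 303,900 kr
  303,900 kr × 24% = 72,936 kr

Standard income tax:
  26,000 kr × 10% = 2,600 kr
  82,000 kr × 24% = 19,680 kr
  251,400 kr × 38% = 95,532 kr
  → 117,812 kr

117,812 kr > 72,936 kr, so the standard income tax governs.

117,812 kr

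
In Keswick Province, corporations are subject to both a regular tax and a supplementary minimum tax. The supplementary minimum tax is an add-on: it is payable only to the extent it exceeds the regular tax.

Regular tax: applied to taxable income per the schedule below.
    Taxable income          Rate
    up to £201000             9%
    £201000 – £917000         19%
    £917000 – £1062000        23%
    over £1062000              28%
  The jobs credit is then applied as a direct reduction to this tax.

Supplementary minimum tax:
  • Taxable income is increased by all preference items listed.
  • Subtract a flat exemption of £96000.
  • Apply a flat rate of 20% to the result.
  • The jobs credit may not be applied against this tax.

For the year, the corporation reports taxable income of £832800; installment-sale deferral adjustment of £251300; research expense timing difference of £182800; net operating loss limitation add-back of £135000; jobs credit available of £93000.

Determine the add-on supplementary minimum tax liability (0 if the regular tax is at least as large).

£216048

Regular tax:
  £201000 × 9% = £18090
  £631800 × 19% = £120042
  → £138132
  Less jobs credit £93000 → £45132

Supplementary minimum tax:
  Adjusted income: £832800 + £251300 + £182800 + £135000 = £1401900
  Less exemption £96000 → base £1305900
  £1305900 × 20% = £261180

Excess of supplementary minimum tax over regular tax: £261180 − £45132 = £216048.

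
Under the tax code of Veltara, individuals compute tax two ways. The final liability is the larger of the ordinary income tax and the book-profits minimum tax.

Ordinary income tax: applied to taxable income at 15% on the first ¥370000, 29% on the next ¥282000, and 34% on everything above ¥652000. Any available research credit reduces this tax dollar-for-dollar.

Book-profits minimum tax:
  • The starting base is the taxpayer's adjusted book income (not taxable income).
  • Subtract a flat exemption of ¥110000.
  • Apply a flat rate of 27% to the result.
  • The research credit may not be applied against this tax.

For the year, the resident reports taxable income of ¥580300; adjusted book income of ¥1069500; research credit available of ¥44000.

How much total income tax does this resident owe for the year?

¥259065

Book-profits minimum tax:
  Base (adjusted book income): ¥1069500
  Less exemption ¥110000 → base ¥959500
  ¥959500 × 27% = ¥259065

Ordinary income tax:
  ¥370000 × 15% = ¥55500
  ¥210300 × 29% = ¥60987
  → ¥116487
  Less research credit ¥44000 → ¥72487

¥259065 > ¥72487, so the book-profits minimum tax is the binding amount.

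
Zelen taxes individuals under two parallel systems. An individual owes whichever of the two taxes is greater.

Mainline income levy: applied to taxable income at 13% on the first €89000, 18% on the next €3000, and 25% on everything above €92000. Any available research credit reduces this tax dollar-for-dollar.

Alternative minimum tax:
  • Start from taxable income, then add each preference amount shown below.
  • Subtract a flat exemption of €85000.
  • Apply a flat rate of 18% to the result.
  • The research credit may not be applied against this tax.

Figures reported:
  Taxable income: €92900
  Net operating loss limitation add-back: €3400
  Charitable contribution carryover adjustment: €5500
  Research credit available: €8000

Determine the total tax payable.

Alternative minimum tax:
  Adjusted income: €92900 + €3400 + €5500 = €101800
  Less exemption €85000 → base €16800
  €16800 × 18% = €3024

Mainline income levy:
  €89000 × 13% = €11570
  €3000 × 18% = €540
  €900 × 25% = €225
  → €12335
  Less research credit €8000 → €4335

€4335 > €3024, so the mainline income levy governs.

€4335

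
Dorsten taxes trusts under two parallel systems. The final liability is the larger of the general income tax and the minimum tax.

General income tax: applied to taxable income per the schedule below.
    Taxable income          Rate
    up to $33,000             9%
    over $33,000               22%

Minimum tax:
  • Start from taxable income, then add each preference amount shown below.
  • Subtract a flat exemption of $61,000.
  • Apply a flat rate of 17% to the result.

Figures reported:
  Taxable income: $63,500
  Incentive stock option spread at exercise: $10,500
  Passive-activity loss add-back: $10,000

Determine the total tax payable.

General income tax:
  $33,000 × 9% = $2,970
  $30,500 × 22% = $6,710
  → $9,680

Minimum tax:
  Adjusted income: $63,500 + $10,500 + $10,000 = $84,000
  Less exemption $61,000 → base $23,000
  $23,000 × 17% = $3,910

$9,680 > $3,910, so the general income tax governs.

$9,680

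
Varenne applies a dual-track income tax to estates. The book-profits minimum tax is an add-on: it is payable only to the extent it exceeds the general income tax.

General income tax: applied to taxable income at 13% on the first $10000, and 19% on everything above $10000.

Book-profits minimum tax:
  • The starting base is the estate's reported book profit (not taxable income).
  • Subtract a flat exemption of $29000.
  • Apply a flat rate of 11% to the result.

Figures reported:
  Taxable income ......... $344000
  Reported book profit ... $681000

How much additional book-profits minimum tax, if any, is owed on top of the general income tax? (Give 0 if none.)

Book-profits minimum tax:
  Base (reported book profit): $681000
  Less exemption $29000 → base $652000
  $652000 × 11% = $71720

General income tax:
  $10000 × 13% = $1300
  $334000 × 19% = $63460
  → $64760

Excess of book-profits minimum tax over general income tax: $71720 − $64760 = $6960.

$6960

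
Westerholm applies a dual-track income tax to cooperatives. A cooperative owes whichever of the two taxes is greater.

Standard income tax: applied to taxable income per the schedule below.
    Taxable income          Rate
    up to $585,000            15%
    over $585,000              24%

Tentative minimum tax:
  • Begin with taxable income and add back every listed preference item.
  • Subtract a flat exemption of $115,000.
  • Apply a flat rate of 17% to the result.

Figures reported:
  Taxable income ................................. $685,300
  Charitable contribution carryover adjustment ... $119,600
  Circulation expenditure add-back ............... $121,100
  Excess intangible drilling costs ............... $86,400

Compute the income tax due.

$152,558

Tentative minimum tax:
  Adjusted income: $685,300 + $119,600 + $121,100 + $86,400 = $1,012,400
  Less exemption $115,000 → base $897,400
  $897,400 × 17% = $152,558

Standard income tax:
  $585,000 × 15% = $87,750
  $100,300 × 24% = $24,072
  → $111,822

$152,558 > $111,822, so the tentative minimum tax is the binding amount.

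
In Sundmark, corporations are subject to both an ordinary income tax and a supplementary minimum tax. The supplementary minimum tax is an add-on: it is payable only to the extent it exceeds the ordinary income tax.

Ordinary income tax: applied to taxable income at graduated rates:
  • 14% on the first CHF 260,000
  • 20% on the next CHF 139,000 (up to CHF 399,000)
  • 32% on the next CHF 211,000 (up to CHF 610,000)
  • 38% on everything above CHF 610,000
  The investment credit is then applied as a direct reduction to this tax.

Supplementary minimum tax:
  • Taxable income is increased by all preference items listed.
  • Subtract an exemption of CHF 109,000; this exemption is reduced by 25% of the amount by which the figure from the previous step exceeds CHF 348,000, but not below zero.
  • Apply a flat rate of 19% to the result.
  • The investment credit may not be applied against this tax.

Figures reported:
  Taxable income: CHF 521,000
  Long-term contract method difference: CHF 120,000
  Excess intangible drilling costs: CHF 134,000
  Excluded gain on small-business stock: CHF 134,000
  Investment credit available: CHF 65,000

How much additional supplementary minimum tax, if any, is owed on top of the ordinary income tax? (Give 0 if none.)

CHF 134,470

Ordinary income tax:
  CHF 260,000 × 14% = CHF 36,400
  CHF 139,000 × 20% = CHF 27,800
  CHF 122,000 × 32% = CHF 39,040
  → CHF 103,240
  Less investment credit CHF 65,000 → CHF 38,240

Supplementary minimum tax:
  Adjusted income: CHF 521,000 + CHF 120,000 + CHF 134,000 + CHF 134,000 = CHF 909,000
  Exemption: 25% × (CHF 909,000 − CHF 348,000) = CHF 140,250 ≥ CHF 109,000, so the exemption is fully phased out
  Base: CHF 909,000 − CHF 0 = CHF 909,000
  CHF 909,000 × 19% = CHF 172,710

Excess of supplementary minimum tax over ordinary income tax: CHF 172,710 − CHF 38,240 = CHF 134,470.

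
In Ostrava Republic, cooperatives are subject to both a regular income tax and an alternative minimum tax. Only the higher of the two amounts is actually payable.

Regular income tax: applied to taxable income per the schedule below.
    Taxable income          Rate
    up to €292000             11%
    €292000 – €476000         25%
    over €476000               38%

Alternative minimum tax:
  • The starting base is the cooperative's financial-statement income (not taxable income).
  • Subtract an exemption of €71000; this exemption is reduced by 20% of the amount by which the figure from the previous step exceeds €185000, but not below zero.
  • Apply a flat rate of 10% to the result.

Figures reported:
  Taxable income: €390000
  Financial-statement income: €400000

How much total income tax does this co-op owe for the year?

Regular income tax:
  €292000 × 11% = €32120
  €98000 × 25% = €24500
  → €56620

Alternative minimum tax:
  Base (financial-statement income): €400000
  Exemption: €71000 − 20% × (€400000 − €185000) = €71000 − €43000 = €28000
  Base: €400000 − €28000 = €372000
  €372000 × 10% = €37200

€56620 > €37200, so the regular income tax governs.

€56620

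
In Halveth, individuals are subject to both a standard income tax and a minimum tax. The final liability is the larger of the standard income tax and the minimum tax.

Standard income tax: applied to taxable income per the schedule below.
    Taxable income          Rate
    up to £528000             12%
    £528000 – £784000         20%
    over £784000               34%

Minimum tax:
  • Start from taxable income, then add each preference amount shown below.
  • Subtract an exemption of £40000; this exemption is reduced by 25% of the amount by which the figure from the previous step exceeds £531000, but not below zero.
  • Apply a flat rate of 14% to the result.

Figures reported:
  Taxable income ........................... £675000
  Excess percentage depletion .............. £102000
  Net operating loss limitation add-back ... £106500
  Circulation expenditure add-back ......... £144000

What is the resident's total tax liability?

£143850

Minimum tax:
  Adjusted income: £675000 + £102000 + £106500 + £144000 = £1027500
  Exemption: 25% × (£1027500 − £531000) = £124125 ≥ £40000, so the exemption is fully phased out
  Base: £1027500 − £0 = £1027500
  £1027500 × 14% = £143850

Standard income tax:
  £528000 × 12% = £63360
  £147000 × 20% = £29400
  → £92760

£143850 > £92760, so the minimum tax is the binding amount.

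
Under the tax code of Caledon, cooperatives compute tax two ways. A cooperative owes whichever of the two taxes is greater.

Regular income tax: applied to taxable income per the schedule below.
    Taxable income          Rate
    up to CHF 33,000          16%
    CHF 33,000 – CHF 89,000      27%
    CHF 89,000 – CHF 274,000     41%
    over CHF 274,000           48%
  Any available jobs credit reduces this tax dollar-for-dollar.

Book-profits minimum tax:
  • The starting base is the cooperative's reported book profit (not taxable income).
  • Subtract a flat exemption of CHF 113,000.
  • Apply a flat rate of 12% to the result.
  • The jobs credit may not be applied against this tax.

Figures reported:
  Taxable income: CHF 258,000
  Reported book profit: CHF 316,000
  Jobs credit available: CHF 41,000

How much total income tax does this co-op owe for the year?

CHF 48,690

Regular income tax:
  CHF 33,000 × 16% = CHF 5,280
  CHF 56,000 × 27% = CHF 15,120
  CHF 169,000 × 41% = CHF 69,290
  → CHF 89,690
  Less jobs credit CHF 41,000 → CHF 48,690

Book-profits minimum tax:
  Base (reported book profit): CHF 316,000
  Less exemption CHF 113,000 → base CHF 203,000
  CHF 203,000 × 12% = CHF 24,360

CHF 48,690 > CHF 24,360, so the regular income tax governs.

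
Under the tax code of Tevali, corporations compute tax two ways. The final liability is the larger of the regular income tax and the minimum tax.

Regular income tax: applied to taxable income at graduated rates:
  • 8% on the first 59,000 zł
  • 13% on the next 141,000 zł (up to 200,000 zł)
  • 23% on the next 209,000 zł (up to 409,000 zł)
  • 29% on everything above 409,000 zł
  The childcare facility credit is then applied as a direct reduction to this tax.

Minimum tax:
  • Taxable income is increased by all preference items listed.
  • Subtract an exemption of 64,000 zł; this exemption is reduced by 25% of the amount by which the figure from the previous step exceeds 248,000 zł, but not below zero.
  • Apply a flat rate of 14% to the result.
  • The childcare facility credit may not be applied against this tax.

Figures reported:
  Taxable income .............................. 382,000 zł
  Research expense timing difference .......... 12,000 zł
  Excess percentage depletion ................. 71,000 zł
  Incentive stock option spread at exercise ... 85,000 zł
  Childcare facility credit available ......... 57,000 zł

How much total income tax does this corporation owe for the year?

77,000 zł

Minimum tax:
  Adjusted income: 382,000 zł + 12,000 zł + 71,000 zł + 85,000 zł = 550,000 zł
  Exemption: 25% × (550,000 zł − 248,000 zł) = 75,500 zł ≥ 64,000 zł, so the exemption is fully phased out
  Base: 550,000 zł − 0 zł = 550,000 zł
  550,000 zł × 14% = 77,000 zł

Regular income tax:
  59,000 zł × 8% = 4,720 zł
  141,000 zł × 13% = 18,330 zł
  182,000 zł × 23% = 41,860 zł
  → 64,910 zł
  Less childcare facility credit 57,000 zł → 7,910 zł

77,000 zł > 7,910 zł, so the minimum tax is the binding amount.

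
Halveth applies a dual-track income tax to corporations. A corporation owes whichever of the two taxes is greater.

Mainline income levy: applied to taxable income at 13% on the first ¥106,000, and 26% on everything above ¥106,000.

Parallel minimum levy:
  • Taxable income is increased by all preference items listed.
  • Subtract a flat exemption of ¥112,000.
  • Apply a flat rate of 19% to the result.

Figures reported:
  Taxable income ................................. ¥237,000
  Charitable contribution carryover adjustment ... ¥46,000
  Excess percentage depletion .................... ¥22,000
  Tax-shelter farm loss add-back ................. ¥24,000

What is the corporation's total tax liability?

¥47,840

Parallel minimum levy:
  Adjusted income: ¥237,000 + ¥46,000 + ¥22,000 + ¥24,000 = ¥329,000
  Less exemption ¥112,000 → base ¥217,000
  ¥217,000 × 19% = ¥41,230

Mainline income levy:
  ¥106,000 × 13% = ¥13,780
  ¥131,000 × 26% = ¥34,060
  → ¥47,840

¥47,840 > ¥41,230, so the mainline income levy governs.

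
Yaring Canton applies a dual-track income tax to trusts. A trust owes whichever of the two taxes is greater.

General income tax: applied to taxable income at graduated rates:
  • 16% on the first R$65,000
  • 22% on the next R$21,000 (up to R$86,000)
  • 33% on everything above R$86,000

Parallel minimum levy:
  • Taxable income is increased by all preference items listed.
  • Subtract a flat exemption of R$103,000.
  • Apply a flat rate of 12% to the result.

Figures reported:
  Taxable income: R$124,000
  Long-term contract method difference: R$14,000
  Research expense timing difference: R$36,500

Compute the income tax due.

R$27,560

General income tax:
  R$65,000 × 16% = R$10,400
  R$21,000 × 22% = R$4,620
  R$38,000 × 33% = R$12,540
  → R$27,560

Parallel minimum levy:
  Adjusted income: R$124,000 + R$14,000 + R$36,500 = R$174,500
  Less exemption R$103,000 → base R$71,500
  R$71,500 × 12% = R$8,580

R$27,560 > R$8,580, so the general income tax governs.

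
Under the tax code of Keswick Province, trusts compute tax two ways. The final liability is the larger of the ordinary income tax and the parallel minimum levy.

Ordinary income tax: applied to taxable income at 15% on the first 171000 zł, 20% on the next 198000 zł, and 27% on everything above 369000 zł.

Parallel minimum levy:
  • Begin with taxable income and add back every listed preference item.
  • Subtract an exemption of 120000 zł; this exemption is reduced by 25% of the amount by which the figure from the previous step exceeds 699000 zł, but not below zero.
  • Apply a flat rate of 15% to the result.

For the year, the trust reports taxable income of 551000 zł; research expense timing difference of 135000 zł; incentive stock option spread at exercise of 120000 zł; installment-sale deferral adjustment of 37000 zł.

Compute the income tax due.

Parallel minimum levy:
  Adjusted income: 551000 zł + 135000 zł + 120000 zł + 37000 zł = 843000 zł
  Exemption: 120000 zł − 25% × (843000 zł − 699000 zł) = 120000 zł − 36000 zł = 84000 zł
  Base: 843000 zł − 84000 zł = 759000 zł
  759000 zł × 15% = 113850 zł

Ordinary income tax:
  171000 zł × 15% = 25650 zł
  198000 zł × 20% = 39600 zł
  182000 zł × 27% = 49140 zł
  → 114390 zł

114390 zł > 113850 zł, so the ordinary income tax governs.

114390 zł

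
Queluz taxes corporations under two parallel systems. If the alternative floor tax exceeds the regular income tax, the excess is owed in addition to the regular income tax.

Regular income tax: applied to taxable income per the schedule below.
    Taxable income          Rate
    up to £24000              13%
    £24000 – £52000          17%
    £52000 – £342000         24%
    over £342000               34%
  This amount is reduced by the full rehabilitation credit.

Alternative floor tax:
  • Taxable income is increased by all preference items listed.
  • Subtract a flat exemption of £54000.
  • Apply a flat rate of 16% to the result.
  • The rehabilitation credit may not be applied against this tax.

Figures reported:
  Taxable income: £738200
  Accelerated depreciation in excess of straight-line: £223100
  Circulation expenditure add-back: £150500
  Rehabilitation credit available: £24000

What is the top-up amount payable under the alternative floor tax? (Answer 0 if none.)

Regular income tax:
  £24000 × 13% = £3120
  £28000 × 17% = £4760
  £290000 × 24% = £69600
  £396200 × 34% = £134708
  → £212188
  Less rehabilitation credit £24000 → £188188

Alternative floor tax:
  Adjusted income: £738200 + £223100 + £150500 = £1111800
  Less exemption £54000 → base £1057800
  £1057800 × 16% = £169248

£169248 ≤ £188188, so no add-on is due.

£0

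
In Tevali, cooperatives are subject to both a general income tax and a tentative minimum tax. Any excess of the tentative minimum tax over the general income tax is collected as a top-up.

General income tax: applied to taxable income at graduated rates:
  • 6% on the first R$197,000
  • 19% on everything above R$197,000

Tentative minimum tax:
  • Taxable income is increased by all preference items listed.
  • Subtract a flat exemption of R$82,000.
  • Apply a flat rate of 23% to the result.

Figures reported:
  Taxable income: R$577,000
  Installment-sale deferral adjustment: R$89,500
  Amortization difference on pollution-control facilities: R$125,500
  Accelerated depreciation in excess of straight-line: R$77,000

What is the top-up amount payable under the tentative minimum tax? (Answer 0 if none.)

R$96,990

Tentative minimum tax:
  Adjusted income: R$577,000 + R$89,500 + R$125,500 + R$77,000 = R$869,000
  Less exemption R$82,000 → base R$787,000
  R$787,000 × 23% = R$181,010

General income tax:
  R$197,000 × 6% = R$11,820
  R$380,000 × 19% = R$72,200
  → R$84,020

Excess of tentative minimum tax over general income tax: R$181,010 − R$84,020 = R$96,990.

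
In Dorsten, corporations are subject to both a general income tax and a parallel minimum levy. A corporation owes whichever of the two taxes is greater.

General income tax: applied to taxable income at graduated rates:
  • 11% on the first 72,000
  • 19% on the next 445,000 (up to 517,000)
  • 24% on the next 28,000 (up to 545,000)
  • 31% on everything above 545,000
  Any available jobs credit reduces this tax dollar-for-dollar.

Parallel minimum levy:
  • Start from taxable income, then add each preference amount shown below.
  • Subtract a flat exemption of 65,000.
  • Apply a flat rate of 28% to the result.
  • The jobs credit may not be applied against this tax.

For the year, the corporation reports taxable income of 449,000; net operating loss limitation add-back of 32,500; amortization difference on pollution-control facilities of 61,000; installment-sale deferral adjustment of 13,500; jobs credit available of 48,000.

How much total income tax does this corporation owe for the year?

General income tax:
  72,000 × 11% = 7,920
  377,000 × 19% = 71,630
  → 79,550
  Less jobs credit 48,000 → 31,550

Parallel minimum levy:
  Adjusted income: 449,000 + 32,500 + 61,000 + 13,500 = 556,000
  Less exemption 65,000 → base 491,000
  491,000 × 28% = 137,480

137,480 > 31,550, so the parallel minimum levy is the binding amount.

137,480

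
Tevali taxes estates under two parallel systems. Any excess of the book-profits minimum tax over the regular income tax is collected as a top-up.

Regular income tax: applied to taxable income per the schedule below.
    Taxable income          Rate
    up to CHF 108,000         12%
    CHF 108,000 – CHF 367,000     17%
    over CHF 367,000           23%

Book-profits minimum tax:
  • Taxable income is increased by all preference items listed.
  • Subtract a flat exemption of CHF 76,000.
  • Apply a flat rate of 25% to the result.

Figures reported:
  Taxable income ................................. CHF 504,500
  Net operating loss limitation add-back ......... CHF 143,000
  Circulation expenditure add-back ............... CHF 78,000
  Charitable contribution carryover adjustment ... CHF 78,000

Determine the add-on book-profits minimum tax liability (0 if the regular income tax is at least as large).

Regular income tax:
  CHF 108,000 × 12% = CHF 12,960
  CHF 259,000 × 17% = CHF 44,030
  CHF 137,500 × 23% = CHF 31,625
  → CHF 88,615

Book-profits minimum tax:
  Adjusted income: CHF 504,500 + CHF 143,000 + CHF 78,000 + CHF 78,000 = CHF 803,500
  Less exemption CHF 76,000 → base CHF 727,500
  CHF 727,500 × 25% = CHF 181,875

Excess of book-profits minimum tax over regular income tax: CHF 181,875 − CHF 88,615 = CHF 93,260.

CHF 93,260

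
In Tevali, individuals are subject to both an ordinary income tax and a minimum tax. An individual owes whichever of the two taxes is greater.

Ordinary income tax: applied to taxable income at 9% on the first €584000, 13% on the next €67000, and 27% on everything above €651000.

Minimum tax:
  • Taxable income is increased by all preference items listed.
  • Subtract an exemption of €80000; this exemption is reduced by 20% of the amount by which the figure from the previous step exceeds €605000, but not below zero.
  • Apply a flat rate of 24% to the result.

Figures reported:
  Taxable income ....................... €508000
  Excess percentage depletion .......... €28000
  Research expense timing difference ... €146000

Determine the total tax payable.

€148176

Minimum tax:
  Adjusted income: €508000 + €28000 + €146000 = €682000
  Exemption: €80000 − 20% × (€682000 − €605000) = €80000 − €15400 = €64600
  Base: €682000 − €64600 = €617400
  €617400 × 24% = €148176

Ordinary income tax:
  €508000 × 9% = €45720

€148176 > €45720, so the minimum tax is the binding amount.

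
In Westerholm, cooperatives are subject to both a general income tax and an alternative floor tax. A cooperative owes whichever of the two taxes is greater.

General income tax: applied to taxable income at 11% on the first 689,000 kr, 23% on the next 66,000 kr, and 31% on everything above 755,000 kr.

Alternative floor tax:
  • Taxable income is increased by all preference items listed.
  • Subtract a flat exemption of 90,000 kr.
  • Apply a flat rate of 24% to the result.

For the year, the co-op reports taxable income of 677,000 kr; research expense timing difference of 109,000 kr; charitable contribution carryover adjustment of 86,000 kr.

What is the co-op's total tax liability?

187,680 kr

Alternative floor tax:
  Adjusted income: 677,000 kr + 109,000 kr + 86,000 kr = 872,000 kr
  Less exemption 90,000 kr → base 782,000 kr
  782,000 kr × 24% = 187,680 kr

General income tax:
  677,000 kr × 11% = 74,470 kr

187,680 kr > 74,470 kr, so the alternative floor tax is the binding amount.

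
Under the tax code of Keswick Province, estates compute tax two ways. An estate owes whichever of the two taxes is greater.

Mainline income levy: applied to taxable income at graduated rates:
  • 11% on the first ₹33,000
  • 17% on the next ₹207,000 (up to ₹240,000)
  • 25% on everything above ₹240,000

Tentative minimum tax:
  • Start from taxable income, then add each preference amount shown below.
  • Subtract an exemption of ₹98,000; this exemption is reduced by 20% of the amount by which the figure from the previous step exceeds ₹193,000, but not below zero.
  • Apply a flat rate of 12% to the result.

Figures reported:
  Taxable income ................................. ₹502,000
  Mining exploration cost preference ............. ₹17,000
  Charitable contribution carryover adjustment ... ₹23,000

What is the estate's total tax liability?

₹104,320

Mainline income levy:
  ₹33,000 × 11% = ₹3,630
  ₹207,000 × 17% = ₹35,190
  ₹262,000 × 25% = ₹65,500
  → ₹104,320

Tentative minimum tax:
  Adjusted income: ₹502,000 + ₹17,000 + ₹23,000 = ₹542,000
  Exemption: ₹98,000 − 20% × (₹542,000 − ₹193,000) = ₹98,000 − ₹69,800 = ₹28,200
  Base: ₹542,000 − ₹28,200 = ₹513,800
  ₹513,800 × 12% = ₹61,656

₹104,320 > ₹61,656, so the mainline income levy governs.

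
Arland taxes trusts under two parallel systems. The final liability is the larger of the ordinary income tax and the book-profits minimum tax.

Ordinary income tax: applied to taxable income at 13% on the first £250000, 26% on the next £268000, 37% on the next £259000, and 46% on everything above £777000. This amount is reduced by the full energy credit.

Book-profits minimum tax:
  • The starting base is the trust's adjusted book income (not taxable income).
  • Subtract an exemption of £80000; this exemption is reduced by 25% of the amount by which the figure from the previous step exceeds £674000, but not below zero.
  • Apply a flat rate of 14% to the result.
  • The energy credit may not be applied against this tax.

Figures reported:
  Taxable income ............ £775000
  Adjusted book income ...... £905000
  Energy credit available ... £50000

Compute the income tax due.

Ordinary income tax:
  £250000 × 13% = £32500
  £268000 × 26% = £69680
  £257000 × 37% = £95090
  → £197270
  Less energy credit £50000 → £147270

Book-profits minimum tax:
  Base (adjusted book income): £905000
  Exemption: £80000 − 25% × (£905000 − £674000) = £80000 − £57750 = £22250
  Base: £905000 − £22250 = £882750
  £882750 × 14% = £123585

£147270 > £123585, so the ordinary income tax governs.

£147270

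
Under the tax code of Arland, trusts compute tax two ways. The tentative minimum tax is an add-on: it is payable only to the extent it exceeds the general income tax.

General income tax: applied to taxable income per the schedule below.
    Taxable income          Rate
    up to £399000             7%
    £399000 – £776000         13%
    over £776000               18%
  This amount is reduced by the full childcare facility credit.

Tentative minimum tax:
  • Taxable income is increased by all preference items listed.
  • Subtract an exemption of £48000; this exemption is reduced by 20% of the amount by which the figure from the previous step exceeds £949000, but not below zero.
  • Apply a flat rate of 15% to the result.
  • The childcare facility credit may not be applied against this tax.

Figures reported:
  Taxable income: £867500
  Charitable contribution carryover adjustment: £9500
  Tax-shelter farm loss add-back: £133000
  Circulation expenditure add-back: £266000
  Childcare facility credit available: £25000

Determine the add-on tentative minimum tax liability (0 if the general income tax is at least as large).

General income tax:
  £399000 × 7% = £27930
  £377000 × 13% = £49010
  £91500 × 18% = £16470
  → £93410
  Less childcare facility credit £25000 → £68410

Tentative minimum tax:
  Adjusted income: £867500 + £9500 + £133000 + £266000 = £1276000
  Exemption: 20% × (£1276000 − £949000) = £65400 ≥ £48000, so the exemption is fully phased out
  Base: £1276000 − £0 = £1276000
  £1276000 × 15% = £191400

Excess of tentative minimum tax over general income tax: £191400 − £68410 = £122990.

£122990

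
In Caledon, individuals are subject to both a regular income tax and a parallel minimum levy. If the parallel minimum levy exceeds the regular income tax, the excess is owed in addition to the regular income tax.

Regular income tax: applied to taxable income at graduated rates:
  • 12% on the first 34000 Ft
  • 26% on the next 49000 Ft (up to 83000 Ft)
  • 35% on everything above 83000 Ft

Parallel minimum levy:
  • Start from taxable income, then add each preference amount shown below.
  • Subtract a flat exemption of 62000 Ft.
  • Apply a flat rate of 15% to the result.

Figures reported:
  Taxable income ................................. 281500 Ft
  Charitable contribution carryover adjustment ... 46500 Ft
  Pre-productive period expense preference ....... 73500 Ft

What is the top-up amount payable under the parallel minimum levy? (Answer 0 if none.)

Regular income tax:
  34000 Ft × 12% = 4080 Ft
  49000 Ft × 26% = 12740 Ft
  198500 Ft × 35% = 69475 Ft
  → 86295 Ft

Parallel minimum levy:
  Adjusted income: 281500 Ft + 46500 Ft + 73500 Ft = 401500 Ft
  Less exemption 62000 Ft → base 339500 Ft
  339500 Ft × 15% = 50925 Ft

50925 Ft ≤ 86295 Ft, so no add-on is due.

0 Ft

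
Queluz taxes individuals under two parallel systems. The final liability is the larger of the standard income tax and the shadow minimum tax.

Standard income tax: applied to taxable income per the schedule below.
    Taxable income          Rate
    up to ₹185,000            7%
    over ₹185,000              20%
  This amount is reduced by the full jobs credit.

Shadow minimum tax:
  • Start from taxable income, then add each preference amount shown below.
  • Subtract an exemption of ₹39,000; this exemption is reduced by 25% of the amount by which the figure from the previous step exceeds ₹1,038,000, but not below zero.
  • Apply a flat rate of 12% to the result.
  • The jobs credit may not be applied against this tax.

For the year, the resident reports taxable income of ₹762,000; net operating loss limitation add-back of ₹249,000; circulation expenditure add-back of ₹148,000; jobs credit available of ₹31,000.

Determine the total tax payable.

Shadow minimum tax:
  Adjusted income: ₹762,000 + ₹249,000 + ₹148,000 = ₹1,159,000
  Exemption: ₹39,000 − 25% × (₹1,159,000 − ₹1,038,000) = ₹39,000 − ₹30,250 = ₹8,750
  Base: ₹1,159,000 − ₹8,750 = ₹1,150,250
  ₹1,150,250 × 12% = ₹138,030

Standard income tax:
  ₹185,000 × 7% = ₹12,950
  ₹577,000 × 20% = ₹115,400
  → ₹128,350
  Less jobs credit ₹31,000 → ₹97,350

₹138,030 > ₹97,350, so the shadow minimum tax is the binding amount.

₹138,030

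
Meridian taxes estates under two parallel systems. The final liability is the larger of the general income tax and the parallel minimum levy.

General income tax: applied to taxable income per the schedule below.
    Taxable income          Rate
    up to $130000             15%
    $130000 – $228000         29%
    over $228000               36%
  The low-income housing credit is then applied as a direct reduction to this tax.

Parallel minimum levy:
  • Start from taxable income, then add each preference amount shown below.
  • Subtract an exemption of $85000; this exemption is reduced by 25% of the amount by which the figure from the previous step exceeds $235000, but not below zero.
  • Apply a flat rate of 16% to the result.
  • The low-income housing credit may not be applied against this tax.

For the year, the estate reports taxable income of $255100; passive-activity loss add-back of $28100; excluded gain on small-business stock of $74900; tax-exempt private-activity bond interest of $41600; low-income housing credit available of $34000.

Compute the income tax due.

Parallel minimum levy:
  Adjusted income: $255100 + $28100 + $74900 + $41600 = $399700
  Exemption: $85000 − 25% × ($399700 − $235000) = $85000 − $41175 = $43825
  Base: $399700 − $43825 = $355875
  $355875 × 16% = $56940

General income tax:
  $130000 × 15% = $19500
  $98000 × 29% = $28420
  $27100 × 36% = $9756
  → $57676
  Less low-income housing credit $34000 → $23676

$56940 > $23676, so the parallel minimum levy is the binding amount.

$56940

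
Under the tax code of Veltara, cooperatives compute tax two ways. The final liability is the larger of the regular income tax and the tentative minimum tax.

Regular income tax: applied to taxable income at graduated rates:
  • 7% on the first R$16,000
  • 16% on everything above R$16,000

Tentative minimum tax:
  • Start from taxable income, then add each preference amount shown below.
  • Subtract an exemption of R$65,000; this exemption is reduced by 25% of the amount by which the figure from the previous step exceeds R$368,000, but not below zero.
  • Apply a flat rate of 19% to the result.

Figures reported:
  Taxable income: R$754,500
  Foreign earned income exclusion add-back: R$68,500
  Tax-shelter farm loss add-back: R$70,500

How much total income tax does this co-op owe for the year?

Tentative minimum tax:
  Adjusted income: R$754,500 + R$68,500 + R$70,500 = R$893,500
  Exemption: 25% × (R$893,500 − R$368,000) = R$131,375 ≥ R$65,000, so the exemption is fully phased out
  Base: R$893,500 − R$0 = R$893,500
  R$893,500 × 19% = R$169,765

Regular income tax:
  R$16,000 × 7% = R$1,120
  R$738,500 × 16% = R$118,160
  → R$119,280

R$169,765 > R$119,280, so the tentative minimum tax is the binding amount.

R$169,765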